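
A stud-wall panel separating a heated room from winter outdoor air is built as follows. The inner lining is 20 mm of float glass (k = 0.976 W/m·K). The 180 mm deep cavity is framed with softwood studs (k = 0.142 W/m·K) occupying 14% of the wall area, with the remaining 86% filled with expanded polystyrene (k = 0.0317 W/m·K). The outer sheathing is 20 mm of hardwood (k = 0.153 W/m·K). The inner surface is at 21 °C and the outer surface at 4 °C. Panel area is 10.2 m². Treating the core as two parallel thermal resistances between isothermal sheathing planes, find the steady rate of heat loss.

Sheathing layers in series; stud and cavity paths in parallel between them.
R_inner = 0.02/(0.976×10.2) = 0.002009 K/W
R_stud  = 0.18/(0.142×0.14×10.2) = 0.8877 K/W
R_cav   = 0.18/(0.0317×0.86×10.2) = 0.6473 K/W
1/R_core = 1/R_stud + 1/R_cav → R_core = 0.3743 K/W
R_outer = 0.02/(0.153×10.2) = 0.01282 K/W
R_total = 0.3892 K/W
Q = ΔT/R_total = 17/0.3892

Q ≈ 43.7 W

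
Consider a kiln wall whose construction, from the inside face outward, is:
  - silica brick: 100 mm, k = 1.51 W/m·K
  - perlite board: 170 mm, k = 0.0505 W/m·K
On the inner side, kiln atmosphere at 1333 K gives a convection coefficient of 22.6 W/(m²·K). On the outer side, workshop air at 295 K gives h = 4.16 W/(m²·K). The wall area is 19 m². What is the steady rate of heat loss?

Using the resistance-network approach (series):
R_inner film = 1/(h_i·A) = 1/(22.6×19) = 0.002329 K/W
R_silica brick = L/(kA) = 0.1/(1.51×19) = 0.003486 K/W
R_perlite board = L/(kA) = 0.17/(0.0505×19) = 0.1772 K/W
R_outer film = 1/(h_o·A) = 1/(4.16×19) = 0.01265 K/W
R_total = 0.1956 K/W
Q = ΔT / R_total = 1038 / 0.1956

Q ≈ 5310 W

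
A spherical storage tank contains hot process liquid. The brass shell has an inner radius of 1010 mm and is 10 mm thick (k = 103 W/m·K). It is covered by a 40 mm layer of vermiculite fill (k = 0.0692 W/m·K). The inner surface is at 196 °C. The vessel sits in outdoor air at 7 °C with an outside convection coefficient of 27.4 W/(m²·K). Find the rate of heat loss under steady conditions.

Q ≈ 4190 W

For a spherical shell R = (1/r₁ − 1/r₂)/(4πk); film R = 1/(h·4πr²). In series:
R_brass shell = (1/1.01 − 1/1.02)/(4π×103) = 7.499×10^-6 K/W
R_vermiculite fill = (1/1.02 − 1/1.06)/(4π×0.0692) = 0.04254 K/W
R_outer film = 1/(h·4πr_o²) = 1/(27.4×4π×1.06²) = 0.002585 K/W
R_total = 0.04514 K/W
Q = ΔT/R_total = 189/0.04514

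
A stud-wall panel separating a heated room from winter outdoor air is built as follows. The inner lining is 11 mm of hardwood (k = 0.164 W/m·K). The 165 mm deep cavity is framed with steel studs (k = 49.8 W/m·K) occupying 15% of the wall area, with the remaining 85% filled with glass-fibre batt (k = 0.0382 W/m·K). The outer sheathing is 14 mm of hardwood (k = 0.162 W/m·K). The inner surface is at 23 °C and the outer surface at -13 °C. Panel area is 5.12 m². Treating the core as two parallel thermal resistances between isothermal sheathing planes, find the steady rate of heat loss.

Q ≈ 1050 W

Sheathing layers in series; stud and cavity paths in parallel between them.
R_inner = 0.011/(0.164×5.12) = 0.0131 K/W
R_stud  = 0.165/(49.8×0.15×5.12) = 0.004314 K/W
R_cav   = 0.165/(0.0382×0.85×5.12) = 0.9925 K/W
1/R_core = 1/R_stud + 1/R_cav → R_core = 0.004295 K/W
R_outer = 0.014/(0.162×5.12) = 0.01688 K/W
R_total = 0.03427 K/W
Q = ΔT/R_total = 36/0.03427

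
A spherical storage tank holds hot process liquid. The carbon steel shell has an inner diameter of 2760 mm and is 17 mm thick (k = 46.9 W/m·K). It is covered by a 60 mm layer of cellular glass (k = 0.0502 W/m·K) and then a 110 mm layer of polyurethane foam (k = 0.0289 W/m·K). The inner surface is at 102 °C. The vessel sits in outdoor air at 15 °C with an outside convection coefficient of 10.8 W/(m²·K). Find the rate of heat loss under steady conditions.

Q ≈ 477 W

Spherical conduction: R = (1/r_in − 1/r_out)/(4πk) per layer; series-sum.
R_carbon steel shell = (1/1.38 − 1/1.397)/(4π×46.9) = 1.496×10^-5 K/W
R_cellular glass = (1/1.397 − 1/1.457)/(4π×0.0502) = 0.04673 K/W
R_polyurethane foam = (1/1.457 − 1/1.567)/(4π×0.0289) = 0.1327 K/W
R_outer film = 1/(h·4πr_o²) = 1/(10.8×4π×1.567²) = 0.003001 K/W
R_total = 0.1824 K/W
Q = ΔT/R_total = 87/0.1824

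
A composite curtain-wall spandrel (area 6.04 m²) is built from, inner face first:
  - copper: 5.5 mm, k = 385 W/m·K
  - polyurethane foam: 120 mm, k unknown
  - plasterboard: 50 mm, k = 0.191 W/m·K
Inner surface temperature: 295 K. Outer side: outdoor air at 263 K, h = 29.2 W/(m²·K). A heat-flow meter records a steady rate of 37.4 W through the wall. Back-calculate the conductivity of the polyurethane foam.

Treating each layer as a thermal resistance in series:
R_copper = L/(kA) = 0.0055/(385×6.04) = 2.365×10^-6 K/W
R_plasterboard = L/(kA) = 0.05/(0.191×6.04) = 0.04334 K/W
R_outer film = 1/(h_o·A) = 1/(29.2×6.04) = 0.00567 K/W
Sum of known resistances R_other = 0.04901 K/W
Total R = ΔT/Q = 32/37.4 = 0.8556 K/W
R_polyurethane foam = R_total − R_other = 0.8066 K/W
k = L/(R·A) = 0.12/(0.8066×6.04)

k ≈ 0.0246 W/(m·K)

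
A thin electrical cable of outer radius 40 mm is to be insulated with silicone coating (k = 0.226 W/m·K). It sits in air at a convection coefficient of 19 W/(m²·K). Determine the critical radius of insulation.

r_cr ≈ 11.9 mm

For a cylinder r_cr = k/h = 0.226/19
r_cr = 11.9 mm; since the bare radius (40 mm) is above r_cr, any added insulation will reduce heat loss.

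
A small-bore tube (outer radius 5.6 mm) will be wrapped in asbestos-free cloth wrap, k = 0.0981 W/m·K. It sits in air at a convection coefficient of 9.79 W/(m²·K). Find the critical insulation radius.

For a cylinder r_cr = k/h = 0.0981/9.79
r_cr = 10 mm; since the bare radius (5.6 mm) is below r_cr, adding a thin layer of insulation will *increase* heat loss.

r_cr ≈ 10 mm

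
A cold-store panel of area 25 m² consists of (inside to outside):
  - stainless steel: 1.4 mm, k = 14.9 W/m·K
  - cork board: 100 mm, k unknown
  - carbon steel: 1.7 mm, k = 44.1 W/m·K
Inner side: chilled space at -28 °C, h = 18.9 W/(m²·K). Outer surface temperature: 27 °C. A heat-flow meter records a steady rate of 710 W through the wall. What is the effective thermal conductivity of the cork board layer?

k ≈ 0.0531 W/(m·K)

Model the wall as resistances in series:
R_inner film = 1/(h_i·A) = 1/(18.9×25) = 0.002116 K/W
R_stainless steel = L/(kA) = 0.0014/(14.9×25) = 3.758×10^-6 K/W
R_carbon steel = L/(kA) = 0.0017/(44.1×25) = 1.542×10^-6 K/W
Sum of known resistances R_other = 0.002122 K/W
Total R = ΔT/Q = 55/710 = 0.07746 K/W
R_cork board = R_total − R_other = 0.07534 K/W
k = L/(R·A) = 0.1/(0.07534×25)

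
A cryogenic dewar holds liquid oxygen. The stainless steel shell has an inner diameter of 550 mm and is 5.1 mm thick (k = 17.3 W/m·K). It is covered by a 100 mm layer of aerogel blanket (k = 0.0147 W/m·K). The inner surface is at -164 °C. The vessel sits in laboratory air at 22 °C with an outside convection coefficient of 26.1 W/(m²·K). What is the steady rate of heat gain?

Q ≈ 36.4 W

Spherical conduction: R = (1/r_in − 1/r_out)/(4πk) per layer; series-sum.
R_stainless steel shell = (1/0.275 − 1/0.2801)/(4π×17.3) = 3.046×10^-4 K/W
R_aerogel blanket = (1/0.2801 − 1/0.3801)/(4π×0.0147) = 5.085 K/W
R_outer film = 1/(h·4πr_o²) = 1/(26.1×4π×0.3801²) = 0.0211 K/W
R_total = 5.106 K/W
Q = ΔT/R_total = 186/5.106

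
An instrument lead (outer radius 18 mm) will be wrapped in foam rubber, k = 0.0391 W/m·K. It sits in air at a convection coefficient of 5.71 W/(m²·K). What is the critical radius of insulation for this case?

For a cylinder r_cr = k/h = 0.0391/5.71
r_cr = 6.85 mm; since the bare radius (18 mm) is above r_cr, any added insulation will reduce heat loss.

r_cr ≈ 6.85 mm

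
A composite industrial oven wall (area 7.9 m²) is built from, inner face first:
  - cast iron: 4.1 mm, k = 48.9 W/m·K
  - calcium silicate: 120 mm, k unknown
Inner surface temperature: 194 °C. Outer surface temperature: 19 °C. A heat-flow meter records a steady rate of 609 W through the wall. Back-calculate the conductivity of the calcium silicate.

Treating each layer as a thermal resistance in series:
R_cast iron = L/(kA) = 0.0041/(48.9×7.9) = 1.061×10^-5 K/W
Sum of known resistances R_other = 1.061×10^-5 K/W
Total R = ΔT/Q = 175/609 = 0.2874 K/W
R_calcium silicate = R_total − R_other = 0.2873 K/W
k = L/(R·A) = 0.12/(0.2873×7.9)

k ≈ 0.0529 W/(m·K)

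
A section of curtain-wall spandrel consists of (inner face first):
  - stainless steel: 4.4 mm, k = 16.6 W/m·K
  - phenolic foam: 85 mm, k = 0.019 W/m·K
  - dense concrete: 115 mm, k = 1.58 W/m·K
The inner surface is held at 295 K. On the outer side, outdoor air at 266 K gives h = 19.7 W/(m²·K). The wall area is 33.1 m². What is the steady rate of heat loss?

Q ≈ 209 W

Treating each layer as a thermal resistance in series:
R_stainless steel = L/(kA) = 0.0044/(16.6×33.1) = 8.008×10^-6 K/W
R_phenolic foam = L/(kA) = 0.085/(0.019×33.1) = 0.1352 K/W
R_dense concrete = L/(kA) = 0.115/(1.58×33.1) = 0.002199 K/W
R_outer film = 1/(h_o·A) = 1/(19.7×33.1) = 0.001534 K/W
R_total = 0.1389 K/W
Q = ΔT / R_total = 29 / 0.1389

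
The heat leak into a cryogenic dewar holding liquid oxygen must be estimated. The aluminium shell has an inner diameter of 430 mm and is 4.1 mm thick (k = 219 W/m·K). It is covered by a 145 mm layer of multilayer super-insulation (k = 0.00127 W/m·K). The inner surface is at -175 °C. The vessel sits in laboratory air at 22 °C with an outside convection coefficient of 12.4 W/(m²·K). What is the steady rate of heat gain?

Radial (spherical) resistances in series:
R_aluminium shell = (1/0.215 − 1/0.2191)/(4π×219) = 3.163×10^-5 K/W
R_multilayer super-insulation = (1/0.2191 − 1/0.3641)/(4π×0.00127) = 113.9 K/W
R_outer film = 1/(h·4πr_o²) = 1/(12.4×4π×0.3641²) = 0.04841 K/W
R_total = 113.9 K/W
Q = ΔT/R_total = 197/113.9

Q ≈ 1.73 W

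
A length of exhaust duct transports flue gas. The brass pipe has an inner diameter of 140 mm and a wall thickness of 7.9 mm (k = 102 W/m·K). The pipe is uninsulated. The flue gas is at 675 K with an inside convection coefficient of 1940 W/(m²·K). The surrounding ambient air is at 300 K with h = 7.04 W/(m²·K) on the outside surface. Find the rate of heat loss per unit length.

Cylindrical conduction, so R = ln(r₂/r₁)/(2πkL) per layer, in series:
R_inner film = 1/(h_i·2πr₁L) = 1/(1940×2π×0.07×1) = 0.001172 K/W
R_brass pipe wall = ln(77.9/70)/(2π×102×1) = 1.668×10^-4 K/W
R_outer film = 1/(h_o·2πr_oL) = 1/(7.04×2π×0.0779×1) = 0.2902 K/W
R_total = 0.2915 K/W
Q = ΔT/R_total = 375/0.2915

q′ ≈ 1290 W/m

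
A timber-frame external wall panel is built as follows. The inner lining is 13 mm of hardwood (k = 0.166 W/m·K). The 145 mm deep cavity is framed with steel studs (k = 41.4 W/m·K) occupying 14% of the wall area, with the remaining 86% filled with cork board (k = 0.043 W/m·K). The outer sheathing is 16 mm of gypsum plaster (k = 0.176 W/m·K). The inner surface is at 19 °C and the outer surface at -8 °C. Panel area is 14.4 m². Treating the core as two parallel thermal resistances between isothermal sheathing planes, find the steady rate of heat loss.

Q ≈ 2000 W

Sheathing layers in series; stud and cavity paths in parallel between them.
R_inner = 0.013/(0.166×14.4) = 0.005438 K/W
R_stud  = 0.145/(41.4×0.14×14.4) = 0.001737 K/W
R_cav   = 0.145/(0.043×0.86×14.4) = 0.2723 K/W
1/R_core = 1/R_stud + 1/R_cav → R_core = 0.001726 K/W
R_outer = 0.016/(0.176×14.4) = 0.006313 K/W
R_total = 0.01348 K/W
Q = ΔT/R_total = 27/0.01348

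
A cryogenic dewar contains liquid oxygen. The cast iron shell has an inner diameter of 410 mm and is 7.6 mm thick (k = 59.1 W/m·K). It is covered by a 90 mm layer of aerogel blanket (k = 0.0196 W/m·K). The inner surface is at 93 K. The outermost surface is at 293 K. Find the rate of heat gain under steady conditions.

Q ≈ 35.2 W

Spherical conduction: R = (1/r_in − 1/r_out)/(4πk) per layer; series-sum.
R_cast iron shell = (1/0.205 − 1/0.2126)/(4π×59.1) = 2.348×10^-4 K/W
R_aerogel blanket = (1/0.2126 − 1/0.3026)/(4π×0.0196) = 5.68 K/W
R_total = 5.68 K/W
Q = ΔT/R_total = 200/5.68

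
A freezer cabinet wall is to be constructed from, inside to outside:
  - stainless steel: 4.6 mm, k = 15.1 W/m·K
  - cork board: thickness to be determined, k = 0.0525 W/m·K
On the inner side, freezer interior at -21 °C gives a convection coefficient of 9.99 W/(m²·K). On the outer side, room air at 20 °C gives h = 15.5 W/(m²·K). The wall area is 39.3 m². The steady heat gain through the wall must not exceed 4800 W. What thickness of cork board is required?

Treating each layer as a thermal resistance in series:
R_inner film = 1/(h_i·A) = 1/(9.99×39.3) = 0.002547 K/W
R_stainless steel = L/(kA) = 0.0046/(15.1×39.3) = 7.752×10^-6 K/W
R_outer film = 1/(h_o·A) = 1/(15.5×39.3) = 0.001642 K/W
Sum of the known resistances R_other = 0.004196 K/W
Required total resistance R_tot = ΔT/Q_allow = 41/4800 = 0.008542 K/W
R_cork board = R_tot − R_other = 0.004345 K/W
L = R·k·A = 0.004345×0.0525×39.3

L ≈ 8.97 mm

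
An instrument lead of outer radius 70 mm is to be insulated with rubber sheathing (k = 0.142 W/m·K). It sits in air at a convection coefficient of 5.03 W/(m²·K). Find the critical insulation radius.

For a cylinder r_cr = k/h = 0.142/5.03
r_cr = 28.2 mm; since the bare radius (70 mm) is above r_cr, any added insulation will reduce heat loss.

r_cr ≈ 28.2 mm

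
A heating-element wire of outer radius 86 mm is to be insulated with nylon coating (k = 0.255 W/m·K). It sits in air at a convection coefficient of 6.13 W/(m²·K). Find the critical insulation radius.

For a cylinder r_cr = k/h = 0.255/6.13
r_cr = 41.6 mm; since the bare radius (86 mm) is above r_cr, any added insulation will reduce heat loss.

r_cr ≈ 41.6 mm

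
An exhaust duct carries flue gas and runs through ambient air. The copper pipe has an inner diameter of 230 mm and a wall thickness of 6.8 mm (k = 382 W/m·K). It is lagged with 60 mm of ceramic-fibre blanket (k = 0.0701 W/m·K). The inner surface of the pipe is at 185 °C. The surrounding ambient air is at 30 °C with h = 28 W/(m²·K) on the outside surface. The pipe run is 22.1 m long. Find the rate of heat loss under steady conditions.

Q ≈ 3640 W

For a radial system each layer contributes R = ln(r_out/r_in)/(2πkL); films add R = 1/(hA).
R_copper pipe wall = ln(121.8/115)/(2π×382×22.1) = 1.083×10^-6 K/W
R_ceramic-fibre blanket = ln(181.8/121.8)/(2π×0.0701×22.1) = 0.04115 K/W
R_outer film = 1/(h_o·2πr_oL) = 1/(28×2π×0.1818×22.1) = 0.001415 K/W
R_total = 0.04256 K/W
Q = ΔT/R_total = 155/0.04256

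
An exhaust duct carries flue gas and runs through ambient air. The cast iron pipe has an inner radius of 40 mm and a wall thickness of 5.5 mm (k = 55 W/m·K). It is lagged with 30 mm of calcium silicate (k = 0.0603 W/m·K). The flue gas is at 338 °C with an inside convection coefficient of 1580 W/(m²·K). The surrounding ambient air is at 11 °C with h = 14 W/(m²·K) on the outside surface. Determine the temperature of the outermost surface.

T ≈ 44 °C

Radial resistances (cylindrical: R_cond = ln(r_o/r_i)/(2πkL), R_conv = 1/(h·2πrL)):
R_inner film = 1/(h_i·2πr₁L) = 1/(1580×2π×0.04×1) = 0.002518 K/W
R_cast iron pipe wall = ln(45.5/40)/(2π×55×1) = 3.728×10^-4 K/W
R_calcium silicate = ln(75.5/45.5)/(2π×0.0603×1) = 1.337 K/W
R_outer film = 1/(h_o·2πr_oL) = 1/(14×2π×0.0755×1) = 0.1506 K/W
R_total = 1.49 K/W
Q = ΔT/R_total = 327/1.49
Q = 219 W/m
T_interface = T_inner − Q·ΣR(inner→interface) = 338 − 219×1.34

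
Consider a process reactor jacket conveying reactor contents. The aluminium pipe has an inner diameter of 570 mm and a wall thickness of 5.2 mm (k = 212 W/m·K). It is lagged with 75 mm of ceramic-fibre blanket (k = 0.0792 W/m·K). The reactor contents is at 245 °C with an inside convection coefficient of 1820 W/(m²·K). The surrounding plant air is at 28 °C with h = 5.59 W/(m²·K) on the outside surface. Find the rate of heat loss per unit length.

q′ ≈ 402 W/m

Treating each annulus and film as a series resistance:
R_inner film = 1/(h_i·2πr₁L) = 1/(1820×2π×0.285×1) = 3.068×10^-4 K/W
R_aluminium pipe wall = ln(290.2/285)/(2π×212×1) = 1.357×10^-5 K/W
R_ceramic-fibre blanket = ln(365.2/290.2)/(2π×0.0792×1) = 0.4619 K/W
R_outer film = 1/(h_o·2πr_oL) = 1/(5.59×2π×0.3652×1) = 0.07796 K/W
R_total = 0.5402 K/W
Q = ΔT/R_total = 217/0.5402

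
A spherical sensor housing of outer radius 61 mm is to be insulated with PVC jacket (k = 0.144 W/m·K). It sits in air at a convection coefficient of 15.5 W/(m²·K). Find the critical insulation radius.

For a sphere r_cr = 2k/h = 2×0.144/15.5
r_cr = 18.6 mm; since the bare radius (61 mm) is above r_cr, any added insulation will reduce heat loss.

r_cr ≈ 18.6 mm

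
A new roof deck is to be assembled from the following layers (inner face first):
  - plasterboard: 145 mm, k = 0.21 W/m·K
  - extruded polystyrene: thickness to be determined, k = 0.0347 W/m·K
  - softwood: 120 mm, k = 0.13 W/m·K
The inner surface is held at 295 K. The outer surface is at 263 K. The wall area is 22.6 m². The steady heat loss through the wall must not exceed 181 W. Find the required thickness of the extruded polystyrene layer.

L ≈ 82.7 mm

Thermal resistances in series:
R_plasterboard = L/(kA) = 0.145/(0.21×22.6) = 0.03055 K/W
R_softwood = L/(kA) = 0.12/(0.13×22.6) = 0.04084 K/W
Sum of the known resistances R_other = 0.0714 K/W
Required total resistance R_tot = ΔT/Q_allow = 32/181 = 0.1768 K/W
R_extruded polystyrene = R_tot − R_other = 0.1054 K/W
L = R·k·A = 0.1054×0.0347×22.6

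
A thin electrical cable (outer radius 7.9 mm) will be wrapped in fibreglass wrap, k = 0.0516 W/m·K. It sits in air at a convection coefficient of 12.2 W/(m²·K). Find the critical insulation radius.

r_cr ≈ 4.23 mm

For a cylinder r_cr = k/h = 0.0516/12.2
r_cr = 4.23 mm; since the bare radius (7.9 mm) is above r_cr, any added insulation will reduce heat loss.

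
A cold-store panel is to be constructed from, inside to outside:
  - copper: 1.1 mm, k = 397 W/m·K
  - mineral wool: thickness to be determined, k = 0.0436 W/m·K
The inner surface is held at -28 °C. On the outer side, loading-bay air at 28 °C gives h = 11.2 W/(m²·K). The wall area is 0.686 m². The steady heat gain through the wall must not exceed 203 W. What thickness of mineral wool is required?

Series thermal resistances:
R_copper = L/(kA) = 0.0011/(397×0.686) = 4.039×10^-6 K/W
R_outer film = 1/(h_o·A) = 1/(11.2×0.686) = 0.1302 K/W
Sum of the known resistances R_other = 0.1302 K/W
Required total resistance R_tot = ΔT/Q_allow = 56/203 = 0.2759 K/W
R_mineral wool = R_tot − R_other = 0.1457 K/W
L = R·k·A = 0.1457×0.0436×0.686

L ≈ 4.36 mm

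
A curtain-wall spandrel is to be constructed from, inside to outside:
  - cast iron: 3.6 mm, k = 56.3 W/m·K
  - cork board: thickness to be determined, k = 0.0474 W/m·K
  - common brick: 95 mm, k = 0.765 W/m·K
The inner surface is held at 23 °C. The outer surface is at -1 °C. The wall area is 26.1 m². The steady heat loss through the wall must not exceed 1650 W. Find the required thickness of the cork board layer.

Model the wall as resistances in series:
R_cast iron = L/(kA) = 0.0036/(56.3×26.1) = 2.45×10^-6 K/W
R_common brick = L/(kA) = 0.095/(0.765×26.1) = 0.004758 K/W
Sum of the known resistances R_other = 0.00476 K/W
Required total resistance R_tot = ΔT/Q_allow = 24/1650 = 0.01455 K/W
R_cork board = R_tot − R_other = 0.009785 K/W
L = R·k·A = 0.009785×0.0474×26.1

L ≈ 12.1 mm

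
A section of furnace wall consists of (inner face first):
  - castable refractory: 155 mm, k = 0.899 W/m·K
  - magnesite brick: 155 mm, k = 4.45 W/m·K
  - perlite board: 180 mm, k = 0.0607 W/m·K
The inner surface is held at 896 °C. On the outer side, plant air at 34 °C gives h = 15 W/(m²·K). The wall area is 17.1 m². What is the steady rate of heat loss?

Series thermal resistances:
R_castable refractory = L/(kA) = 0.155/(0.899×17.1) = 0.01008 K/W
R_magnesite brick = L/(kA) = 0.155/(4.45×17.1) = 0.002037 K/W
R_perlite board = L/(kA) = 0.18/(0.0607×17.1) = 0.1734 K/W
R_outer film = 1/(h_o·A) = 1/(15×17.1) = 0.003899 K/W
R_total = 0.1894 K/W
Q = ΔT / R_total = 862 / 0.1894

Q ≈ 4550 W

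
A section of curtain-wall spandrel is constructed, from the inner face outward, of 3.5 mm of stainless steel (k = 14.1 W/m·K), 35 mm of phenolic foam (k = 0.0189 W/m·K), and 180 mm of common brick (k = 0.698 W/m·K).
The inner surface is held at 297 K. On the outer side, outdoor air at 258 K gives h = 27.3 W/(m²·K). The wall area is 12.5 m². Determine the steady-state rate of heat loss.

Q ≈ 227 W

Thermal resistances in series:
R_stainless steel = L/(kA) = 0.0035/(14.1×12.5) = 1.986×10^-5 K/W
R_phenolic foam = L/(kA) = 0.035/(0.0189×12.5) = 0.1481 K/W
R_common brick = L/(kA) = 0.18/(0.698×12.5) = 0.02063 K/W
R_outer film = 1/(h_o·A) = 1/(27.3×12.5) = 0.00293 K/W
R_total = 0.1717 K/W
Q = ΔT / R_total = 39 / 0.1717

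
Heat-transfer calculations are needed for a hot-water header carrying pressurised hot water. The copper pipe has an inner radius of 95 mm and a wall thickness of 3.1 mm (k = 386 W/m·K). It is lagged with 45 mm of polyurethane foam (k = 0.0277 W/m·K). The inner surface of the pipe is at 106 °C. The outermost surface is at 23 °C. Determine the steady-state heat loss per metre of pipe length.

q′ ≈ 38.3 W/m

Radial resistances (cylindrical: R_cond = ln(r_o/r_i)/(2πkL), R_conv = 1/(h·2πrL)):
R_copper pipe wall = ln(98.1/95)/(2π×386×1) = 1.324×10^-5 K/W
R_polyurethane foam = ln(143.1/98.1)/(2π×0.0277×1) = 2.169 K/W
R_total = 2.169 K/W
Q = ΔT/R_total = 83/2.169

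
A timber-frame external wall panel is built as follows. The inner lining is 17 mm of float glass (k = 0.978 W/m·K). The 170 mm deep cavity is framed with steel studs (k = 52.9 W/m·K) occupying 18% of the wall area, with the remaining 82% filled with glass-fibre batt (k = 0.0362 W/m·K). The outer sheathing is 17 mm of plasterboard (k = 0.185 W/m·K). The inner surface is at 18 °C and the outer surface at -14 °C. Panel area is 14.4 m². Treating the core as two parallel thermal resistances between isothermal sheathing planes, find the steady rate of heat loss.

Sheathing layers in series; stud and cavity paths in parallel between them.
R_inner = 0.017/(0.978×14.4) = 0.001207 K/W
R_stud  = 0.17/(52.9×0.18×14.4) = 0.00124 K/W
R_cav   = 0.17/(0.0362×0.82×14.4) = 0.3977 K/W
1/R_core = 1/R_stud + 1/R_cav → R_core = 0.001236 K/W
R_outer = 0.017/(0.185×14.4) = 0.006381 K/W
R_total = 0.008824 K/W
Q = ΔT/R_total = 32/0.008824

Q ≈ 3630 W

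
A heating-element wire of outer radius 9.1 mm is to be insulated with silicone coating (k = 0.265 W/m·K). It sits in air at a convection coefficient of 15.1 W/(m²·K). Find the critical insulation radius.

r_cr ≈ 17.5 mm

For a cylinder r_cr = k/h = 0.265/15.1
r_cr = 17.5 mm; since the bare radius (9.1 mm) is below r_cr, adding a thin layer of insulation will *increase* heat loss.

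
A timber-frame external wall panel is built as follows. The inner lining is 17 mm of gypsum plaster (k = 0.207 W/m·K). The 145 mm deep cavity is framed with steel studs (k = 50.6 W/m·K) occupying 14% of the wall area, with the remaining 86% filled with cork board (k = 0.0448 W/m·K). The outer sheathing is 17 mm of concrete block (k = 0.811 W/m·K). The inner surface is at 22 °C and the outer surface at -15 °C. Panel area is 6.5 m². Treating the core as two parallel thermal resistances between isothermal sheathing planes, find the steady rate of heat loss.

Sheathing layers in series; stud and cavity paths in parallel between them.
R_inner = 0.017/(0.207×6.5) = 0.01263 K/W
R_stud  = 0.145/(50.6×0.14×6.5) = 0.003149 K/W
R_cav   = 0.145/(0.0448×0.86×6.5) = 0.579 K/W
1/R_core = 1/R_stud + 1/R_cav → R_core = 0.003132 K/W
R_outer = 0.017/(0.811×6.5) = 0.003225 K/W
R_total = 0.01899 K/W
Q = ΔT/R_total = 37/0.01899

Q ≈ 1950 W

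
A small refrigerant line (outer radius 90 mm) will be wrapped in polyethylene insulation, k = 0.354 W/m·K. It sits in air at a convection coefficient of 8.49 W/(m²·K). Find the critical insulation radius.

For a cylinder r_cr = k/h = 0.354/8.49
r_cr = 41.7 mm; since the bare radius (90 mm) is above r_cr, any added insulation will reduce heat loss.

r_cr ≈ 41.7 mm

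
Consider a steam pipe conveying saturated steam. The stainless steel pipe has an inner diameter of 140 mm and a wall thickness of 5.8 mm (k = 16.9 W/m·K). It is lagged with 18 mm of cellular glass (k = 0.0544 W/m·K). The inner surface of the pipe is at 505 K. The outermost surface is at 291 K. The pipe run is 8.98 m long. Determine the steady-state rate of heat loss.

Cylindrical conduction, so R = ln(r₂/r₁)/(2πkL) per layer, in series:
R_stainless steel pipe wall = ln(75.8/70)/(2π×16.9×8.98) = 8.348×10^-5 K/W
R_cellular glass = ln(93.8/75.8)/(2π×0.0544×8.98) = 0.06942 K/W
R_total = 0.0695 K/W
Q = ΔT/R_total = 214/0.0695

Q ≈ 3080 W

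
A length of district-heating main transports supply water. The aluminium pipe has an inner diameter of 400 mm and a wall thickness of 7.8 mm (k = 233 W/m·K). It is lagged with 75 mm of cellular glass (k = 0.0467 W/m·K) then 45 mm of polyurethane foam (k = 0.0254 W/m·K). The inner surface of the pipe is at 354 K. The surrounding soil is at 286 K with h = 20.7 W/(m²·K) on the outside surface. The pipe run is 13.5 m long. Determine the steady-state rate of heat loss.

Radial resistances (cylindrical: R_cond = ln(r_o/r_i)/(2πkL), R_conv = 1/(h·2πrL)):
R_aluminium pipe wall = ln(207.8/200)/(2π×233×13.5) = 1.936×10^-6 K/W
R_cellular glass = ln(282.8/207.8)/(2π×0.0467×13.5) = 0.07779 K/W
R_polyurethane foam = ln(327.8/282.8)/(2π×0.0254×13.5) = 0.06854 K/W
R_outer film = 1/(h_o·2πr_oL) = 1/(20.7×2π×0.3278×13.5) = 0.001737 K/W
R_total = 0.1481 K/W
Q = ΔT/R_total = 68/0.1481

Q ≈ 459 W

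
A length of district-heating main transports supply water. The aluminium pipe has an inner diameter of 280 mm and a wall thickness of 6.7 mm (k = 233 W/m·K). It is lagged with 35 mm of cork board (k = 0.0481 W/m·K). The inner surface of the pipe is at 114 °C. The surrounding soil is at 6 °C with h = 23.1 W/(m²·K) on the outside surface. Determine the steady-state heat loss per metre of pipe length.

q′ ≈ 145 W/m

Radial resistances (cylindrical: R_cond = ln(r_o/r_i)/(2πkL), R_conv = 1/(h·2πrL)):
R_aluminium pipe wall = ln(146.7/140)/(2π×233×1) = 3.193×10^-5 K/W
R_cork board = ln(181.7/146.7)/(2π×0.0481×1) = 0.708 K/W
R_outer film = 1/(h_o·2πr_oL) = 1/(23.1×2π×0.1817×1) = 0.03792 K/W
R_total = 0.7459 K/W
Q = ΔT/R_total = 108/0.7459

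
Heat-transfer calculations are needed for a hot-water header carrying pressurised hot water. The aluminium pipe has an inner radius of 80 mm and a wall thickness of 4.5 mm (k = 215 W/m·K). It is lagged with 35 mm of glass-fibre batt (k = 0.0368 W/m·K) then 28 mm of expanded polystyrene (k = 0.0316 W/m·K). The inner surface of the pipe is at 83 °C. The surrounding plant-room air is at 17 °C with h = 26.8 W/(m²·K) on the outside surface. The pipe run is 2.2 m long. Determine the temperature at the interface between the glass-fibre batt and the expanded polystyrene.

T ≈ 44.9 °C

Radial resistances (cylindrical: R_cond = ln(r_o/r_i)/(2πkL), R_conv = 1/(h·2πrL)):
R_aluminium pipe wall = ln(84.5/80)/(2π×215×2.2) = 1.841×10^-5 K/W
R_glass-fibre batt = ln(119.5/84.5)/(2π×0.0368×2.2) = 0.6813 K/W
R_expanded polystyrene = ln(147.5/119.5)/(2π×0.0316×2.2) = 0.4819 K/W
R_outer film = 1/(h_o·2πr_oL) = 1/(26.8×2π×0.1475×2.2) = 0.0183 K/W
R_total = 1.182 K/W
Q = ΔT/R_total = 66/1.182
Q = 55.9 W
T_interface = T_inner − Q·ΣR(inner→interface) = 83 − 55.9×0.6813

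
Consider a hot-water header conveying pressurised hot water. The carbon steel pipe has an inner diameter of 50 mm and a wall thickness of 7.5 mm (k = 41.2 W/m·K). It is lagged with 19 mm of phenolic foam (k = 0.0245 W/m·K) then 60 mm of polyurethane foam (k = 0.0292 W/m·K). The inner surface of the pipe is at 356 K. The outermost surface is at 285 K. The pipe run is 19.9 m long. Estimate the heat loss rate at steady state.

Q ≈ 196 W

Per-layer cylindrical resistances, series-summed:
R_carbon steel pipe wall = ln(32.5/25)/(2π×41.2×19.9) = 5.093×10^-5 K/W
R_phenolic foam = ln(51.5/32.5)/(2π×0.0245×19.9) = 0.1503 K/W
R_polyurethane foam = ln(111.5/51.5)/(2π×0.0292×19.9) = 0.2116 K/W
R_total = 0.3619 K/W
Q = ΔT/R_total = 71/0.3619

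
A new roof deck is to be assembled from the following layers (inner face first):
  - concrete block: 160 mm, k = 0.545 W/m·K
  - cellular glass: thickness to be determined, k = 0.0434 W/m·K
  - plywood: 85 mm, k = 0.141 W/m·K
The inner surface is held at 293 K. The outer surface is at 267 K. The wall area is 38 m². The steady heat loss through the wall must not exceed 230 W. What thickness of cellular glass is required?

Thermal resistances in series:
R_concrete block = L/(kA) = 0.16/(0.545×38) = 0.007726 K/W
R_plywood = L/(kA) = 0.085/(0.141×38) = 0.01586 K/W
Sum of the known resistances R_other = 0.02359 K/W
Required total resistance R_tot = ΔT/Q_allow = 26/230 = 0.113 K/W
R_cellular glass = R_tot − R_other = 0.08945 K/W
L = R·k·A = 0.08945×0.0434×38

L ≈ 148 mm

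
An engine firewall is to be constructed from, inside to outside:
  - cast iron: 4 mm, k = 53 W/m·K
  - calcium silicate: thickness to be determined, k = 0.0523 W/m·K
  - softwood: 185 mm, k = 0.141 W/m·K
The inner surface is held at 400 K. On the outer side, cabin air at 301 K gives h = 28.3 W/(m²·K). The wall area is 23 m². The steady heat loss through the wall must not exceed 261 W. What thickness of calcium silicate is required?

Using the resistance-network approach (series):
R_cast iron = L/(kA) = 0.004/(53×23) = 3.281×10^-6 K/W
R_softwood = L/(kA) = 0.185/(0.141×23) = 0.05705 K/W
R_outer film = 1/(h_o·A) = 1/(28.3×23) = 0.001536 K/W
Sum of the known resistances R_other = 0.05859 K/W
Required total resistance R_tot = ΔT/Q_allow = 99/261 = 0.3793 K/W
R_calcium silicate = R_tot − R_other = 0.3207 K/W
L = R·k·A = 0.3207×0.0523×23

L ≈ 386 mm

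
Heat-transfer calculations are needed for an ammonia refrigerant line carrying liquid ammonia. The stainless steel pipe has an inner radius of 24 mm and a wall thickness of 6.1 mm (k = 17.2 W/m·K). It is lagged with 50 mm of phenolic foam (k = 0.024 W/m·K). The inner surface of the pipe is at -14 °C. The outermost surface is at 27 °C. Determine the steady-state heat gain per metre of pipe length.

q′ ≈ 6.31 W/m

Treating each annulus and film as a series resistance:
R_stainless steel pipe wall = ln(30.1/24)/(2π×17.2×1) = 0.002096 K/W
R_phenolic foam = ln(80.1/30.1)/(2π×0.024×1) = 6.491 K/W
R_total = 6.493 K/W
Q = ΔT/R_total = 41/6.493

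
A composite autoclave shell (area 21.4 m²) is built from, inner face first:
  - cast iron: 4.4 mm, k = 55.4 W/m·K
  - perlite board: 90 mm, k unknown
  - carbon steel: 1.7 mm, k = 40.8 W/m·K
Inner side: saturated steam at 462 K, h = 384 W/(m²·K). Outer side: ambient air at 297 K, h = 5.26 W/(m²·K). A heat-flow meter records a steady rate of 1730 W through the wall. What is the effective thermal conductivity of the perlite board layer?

Model the wall as resistances in series:
R_inner film = 1/(h_i·A) = 1/(384×21.4) = 1.217×10^-4 K/W
R_cast iron = L/(kA) = 0.0044/(55.4×21.4) = 3.711×10^-6 K/W
R_carbon steel = L/(kA) = 0.0017/(40.8×21.4) = 1.947×10^-6 K/W
R_outer film = 1/(h_o·A) = 1/(5.26×21.4) = 0.008884 K/W
Sum of known resistances R_other = 0.009011 K/W
Total R = ΔT/Q = 165/1730 = 0.09538 K/W
R_perlite board = R_total − R_other = 0.08636 K/W
k = L/(R·A) = 0.09/(0.08636×21.4)

k ≈ 0.0487 W/(m·K)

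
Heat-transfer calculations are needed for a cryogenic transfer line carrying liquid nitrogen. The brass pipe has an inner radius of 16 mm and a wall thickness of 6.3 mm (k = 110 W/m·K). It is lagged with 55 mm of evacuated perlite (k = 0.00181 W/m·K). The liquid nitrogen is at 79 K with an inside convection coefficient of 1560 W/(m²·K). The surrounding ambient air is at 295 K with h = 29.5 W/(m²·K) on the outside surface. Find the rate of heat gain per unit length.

q′ ≈ 1.97 W/m

For a radial system each layer contributes R = ln(r_out/r_in)/(2πkL); films add R = 1/(hA).
R_inner film = 1/(h_i·2πr₁L) = 1/(1560×2π×0.016×1) = 0.006376 K/W
R_brass pipe wall = ln(22.3/16)/(2π×110×1) = 4.804×10^-4 K/W
R_evacuated perlite = ln(77.3/22.3)/(2π×0.00181×1) = 109.3 K/W
R_outer film = 1/(h_o·2πr_oL) = 1/(29.5×2π×0.0773×1) = 0.06979 K/W
R_total = 109.4 K/W
Q = ΔT/R_total = 216/109.4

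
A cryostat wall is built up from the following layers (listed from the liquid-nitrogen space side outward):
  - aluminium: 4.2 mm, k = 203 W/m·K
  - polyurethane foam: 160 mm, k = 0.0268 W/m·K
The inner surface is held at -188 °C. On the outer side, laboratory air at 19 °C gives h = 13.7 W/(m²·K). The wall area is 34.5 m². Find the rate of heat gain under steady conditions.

Q ≈ 1180 W

Series thermal resistances:
R_aluminium = L/(kA) = 0.0042/(203×34.5) = 5.997×10^-7 K/W
R_polyurethane foam = L/(kA) = 0.16/(0.0268×34.5) = 0.173 K/W
R_outer film = 1/(h_o·A) = 1/(13.7×34.5) = 0.002116 K/W
R_total = 0.1752 K/W
Q = ΔT / R_total = 207 / 0.1752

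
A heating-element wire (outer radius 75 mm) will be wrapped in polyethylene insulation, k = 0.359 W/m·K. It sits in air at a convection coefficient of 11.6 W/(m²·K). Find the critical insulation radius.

r_cr ≈ 30.9 mm

For a cylinder r_cr = k/h = 0.359/11.6
r_cr = 30.9 mm; since the bare radius (75 mm) is above r_cr, any added insulation will reduce heat loss.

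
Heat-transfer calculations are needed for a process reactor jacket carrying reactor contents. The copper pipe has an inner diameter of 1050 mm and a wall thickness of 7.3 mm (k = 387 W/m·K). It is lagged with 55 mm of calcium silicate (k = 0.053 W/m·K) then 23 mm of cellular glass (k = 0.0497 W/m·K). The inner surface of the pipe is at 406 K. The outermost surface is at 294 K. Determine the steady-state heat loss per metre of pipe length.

Cylindrical conduction, so R = ln(r₂/r₁)/(2πkL) per layer, in series:
R_copper pipe wall = ln(532.3/525)/(2π×387×1) = 5.679×10^-6 K/W
R_calcium silicate = ln(587.3/532.3)/(2π×0.053×1) = 0.2953 K/W
R_cellular glass = ln(610.3/587.3)/(2π×0.0497×1) = 0.123 K/W
R_total = 0.4183 K/W
Q = ΔT/R_total = 112/0.4183

q′ ≈ 268 W/m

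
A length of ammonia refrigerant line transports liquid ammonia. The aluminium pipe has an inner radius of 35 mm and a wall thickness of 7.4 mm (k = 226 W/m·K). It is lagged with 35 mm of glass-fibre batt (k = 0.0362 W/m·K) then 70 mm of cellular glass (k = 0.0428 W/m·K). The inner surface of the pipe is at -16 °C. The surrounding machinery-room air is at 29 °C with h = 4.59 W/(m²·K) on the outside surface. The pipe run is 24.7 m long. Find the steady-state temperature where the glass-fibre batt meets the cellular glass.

T ≈ 6.57 °C

Per-layer cylindrical resistances, series-summed:
R_aluminium pipe wall = ln(42.4/35)/(2π×226×24.7) = 5.468×10^-6 K/W
R_glass-fibre batt = ln(77.4/42.4)/(2π×0.0362×24.7) = 0.1071 K/W
R_cellular glass = ln(147.4/77.4)/(2π×0.0428×24.7) = 0.09698 K/W
R_outer film = 1/(h_o·2πr_oL) = 1/(4.59×2π×0.1474×24.7) = 0.009524 K/W
R_total = 0.2136 K/W
Q = ΔT/R_total = 45/0.2136
Q = 211 W
T_interface = T_inner + Q·ΣR(inner→interface) = -16 + 211×0.1071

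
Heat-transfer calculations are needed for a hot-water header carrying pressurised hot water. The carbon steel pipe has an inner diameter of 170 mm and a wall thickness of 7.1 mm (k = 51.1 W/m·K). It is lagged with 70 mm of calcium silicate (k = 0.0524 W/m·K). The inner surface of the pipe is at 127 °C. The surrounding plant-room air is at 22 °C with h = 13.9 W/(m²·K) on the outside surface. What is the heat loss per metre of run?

Treating each annulus and film as a series resistance:
R_carbon steel pipe wall = ln(92.1/85)/(2π×51.1×1) = 2.499×10^-4 K/W
R_calcium silicate = ln(162.1/92.1)/(2π×0.0524×1) = 1.717 K/W
R_outer film = 1/(h_o·2πr_oL) = 1/(13.9×2π×0.1621×1) = 0.07064 K/W
R_total = 1.788 K/W
Q = ΔT/R_total = 105/1.788

q′ ≈ 58.7 W/m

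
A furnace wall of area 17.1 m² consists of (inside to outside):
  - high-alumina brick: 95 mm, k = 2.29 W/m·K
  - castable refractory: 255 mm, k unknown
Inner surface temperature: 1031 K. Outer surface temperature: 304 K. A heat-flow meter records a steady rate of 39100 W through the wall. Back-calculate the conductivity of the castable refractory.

k ≈ 0.922 W/(m·K)

Model the wall as resistances in series:
R_high-alumina brick = L/(kA) = 0.095/(2.29×17.1) = 0.002426 K/W
Sum of known resistances R_other = 0.002426 K/W
Total R = ΔT/Q = 727/39100 = 0.01859 K/W
R_castable refractory = R_total − R_other = 0.01617 K/W
k = L/(R·A) = 0.255/(0.01617×17.1)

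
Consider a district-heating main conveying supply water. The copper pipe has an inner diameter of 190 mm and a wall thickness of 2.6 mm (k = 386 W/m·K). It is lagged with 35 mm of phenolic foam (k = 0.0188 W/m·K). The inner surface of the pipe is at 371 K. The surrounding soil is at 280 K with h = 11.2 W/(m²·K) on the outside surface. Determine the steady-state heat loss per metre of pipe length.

q′ ≈ 33.7 W/m

Per-layer cylindrical resistances, series-summed:
R_copper pipe wall = ln(97.6/95)/(2π×386×1) = 1.113×10^-5 K/W
R_phenolic foam = ln(132.6/97.6)/(2π×0.0188×1) = 2.594 K/W
R_outer film = 1/(h_o·2πr_oL) = 1/(11.2×2π×0.1326×1) = 0.1072 K/W
R_total = 2.702 K/W
Q = ΔT/R_total = 91/2.702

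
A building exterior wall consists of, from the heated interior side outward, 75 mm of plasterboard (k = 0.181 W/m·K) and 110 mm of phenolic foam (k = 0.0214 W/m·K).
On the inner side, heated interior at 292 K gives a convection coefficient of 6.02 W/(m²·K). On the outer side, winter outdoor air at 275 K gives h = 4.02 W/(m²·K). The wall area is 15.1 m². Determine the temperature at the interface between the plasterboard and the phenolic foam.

T ≈ 290 K

Model the wall as resistances in series:
R_inner film = 1/(h_i·A) = 1/(6.02×15.1) = 0.011 K/W
R_plasterboard = L/(kA) = 0.075/(0.181×15.1) = 0.02744 K/W
R_phenolic foam = L/(kA) = 0.11/(0.0214×15.1) = 0.3404 K/W
R_outer film = 1/(h_o·A) = 1/(4.02×15.1) = 0.01647 K/W
R_total = 0.3953 K/W;  Q = ΔT/R_total = 17/0.3953 = 43 W
T_interface = T_inner − Q·ΣR(inner→interface) = 292 − 43×0.03844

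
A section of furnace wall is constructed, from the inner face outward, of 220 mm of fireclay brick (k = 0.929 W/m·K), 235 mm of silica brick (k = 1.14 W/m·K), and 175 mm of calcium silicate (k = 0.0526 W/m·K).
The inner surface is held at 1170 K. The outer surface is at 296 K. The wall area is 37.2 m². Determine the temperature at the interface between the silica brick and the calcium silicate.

T ≈ 1070 K

Thermal resistances in series:
R_fireclay brick = L/(kA) = 0.22/(0.929×37.2) = 0.006366 K/W
R_silica brick = L/(kA) = 0.235/(1.14×37.2) = 0.005541 K/W
R_calcium silicate = L/(kA) = 0.175/(0.0526×37.2) = 0.08944 K/W
R_total = 0.1013 K/W;  Q = ΔT/R_total = 874/0.1013 = 8624 W
T_interface = T_inner − Q·ΣR(inner→interface) = 1170 − 8620×0.01191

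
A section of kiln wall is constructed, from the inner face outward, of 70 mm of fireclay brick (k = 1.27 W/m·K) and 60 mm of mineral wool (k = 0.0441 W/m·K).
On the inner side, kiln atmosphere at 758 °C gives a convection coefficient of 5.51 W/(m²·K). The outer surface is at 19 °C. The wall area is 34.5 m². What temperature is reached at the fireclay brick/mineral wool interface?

Model the wall as resistances in series:
R_inner film = 1/(h_i·A) = 1/(5.51×34.5) = 0.005261 K/W
R_fireclay brick = L/(kA) = 0.07/(1.27×34.5) = 0.001598 K/W
R_mineral wool = L/(kA) = 0.06/(0.0441×34.5) = 0.03944 K/W
R_total = 0.04629 K/W;  Q = ΔT/R_total = 739/0.04629 = 15960 W
T_interface = T_inner − Q·ΣR(inner→interface) = 758 − 16000×0.006858

T ≈ 649 °C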